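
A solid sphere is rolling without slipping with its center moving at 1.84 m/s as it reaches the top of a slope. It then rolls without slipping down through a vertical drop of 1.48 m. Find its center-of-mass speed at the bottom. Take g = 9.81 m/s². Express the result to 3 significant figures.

With I = (2/5)MR², the ratio k = I/(MR²) is 0.4.
The rolling condition ω = v/R makes the rotational term ½I(v/R)² = ½kMv², so KE_total = ½(1+k)Mv² = (7/10)Mv².
Conserving energy between top and bottom: (7/10)Mv² = (7/10)Mv₀² + Mgh, hence v² = v₀² + 2gh/(1+k).
v = √(1.84² + 2×9.81×1.48/1.4) = √24.13 ≈ 4.91 m/s.

v ≈ 4.91 m/s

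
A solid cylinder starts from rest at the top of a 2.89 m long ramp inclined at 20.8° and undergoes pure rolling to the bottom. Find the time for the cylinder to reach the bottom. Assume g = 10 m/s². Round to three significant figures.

With I = (1/2)MR², the ratio k = I/(MR²) is 0.5.
Newton's second law down the slope: Mg sinθ − f = Ma. The torque equation fR = Iα (with α = a/R) gives f = kMa.
Hence a = g sinθ/(1+k) = 10×sin20.8°/1.5 = 2.367 m/s².
Starting from rest, L = ½at², so t = √(2L/a) = √(2×2.89/2.367) ≈ 1.56 s.

t ≈ 1.56 s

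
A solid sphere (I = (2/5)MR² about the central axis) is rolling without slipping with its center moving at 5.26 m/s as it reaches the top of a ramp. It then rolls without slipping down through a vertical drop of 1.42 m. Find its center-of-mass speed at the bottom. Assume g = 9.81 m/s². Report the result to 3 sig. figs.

Here I = (2/5)MR², so the shape factor k = I/(MR²) = 0.4.
Since it rolls without slipping, ω = v/R and KE = ½Mv² + ½Iω² = ½(1+k)Mv² = (7/10)Mv².
Conserving energy between top and bottom: (7/10)Mv² = (7/10)Mv₀² + Mgh, hence v² = v₀² + 2gh/(1+k).
v = √(5.26² + 2×9.81×1.42/1.4) = √47.57 ≈ 6.90 m/s.

v ≈ 6.90 m/s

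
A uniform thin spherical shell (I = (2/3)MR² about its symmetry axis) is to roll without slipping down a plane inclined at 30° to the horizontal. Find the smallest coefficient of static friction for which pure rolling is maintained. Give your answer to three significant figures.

Here I = (2/3)MR², so the shape factor k = I/(MR²) = 2/3.
Along the incline Mg sinθ − f = Ma, and torque about the center fR = Iα = kMR²(a/R) gives f = kMa.
These give a = g sinθ/(1+k) and the required friction f = kMg sinθ/(1+k).
With N = Mg cosθ, the no-slip condition f ≤ μN gives μ_min = f/N = k tanθ/(1+k).
μ_min = (2/3) × tan30° / 1.667 ≈ 0.231.

μ_min ≈ 0.231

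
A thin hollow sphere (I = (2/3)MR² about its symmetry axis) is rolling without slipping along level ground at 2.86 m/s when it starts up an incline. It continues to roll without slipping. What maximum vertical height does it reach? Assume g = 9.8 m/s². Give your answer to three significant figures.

h ≈ 0.696 m

The moment of inertia is (2/3)MR², giving k ≡ I/(MR²) = 2/3.
Pure rolling means v = ωR; then KE = ½Mv² + ½I(v/R)² = ½(1+k)Mv² = (5/6)Mv².
At the top the kinetic energy is zero, so (5/6)Mv₀² = Mgh.
Thus h = (1+k)v₀²/(2g) = 1.667 × 2.86² / (2 × 9.8) ≈ 0.696 m.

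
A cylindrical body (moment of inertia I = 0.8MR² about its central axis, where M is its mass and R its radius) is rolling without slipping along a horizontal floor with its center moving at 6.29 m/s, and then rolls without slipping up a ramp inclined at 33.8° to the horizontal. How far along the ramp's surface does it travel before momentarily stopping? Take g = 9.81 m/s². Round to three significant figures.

Here I = 0.8MR², so the shape factor k = I/(MR²) = 0.8.
The rolling condition ω = v/R makes the rotational term ½I(v/R)² = ½kMv², so KE_total = ½(1+k)Mv² = (9/10)Mv².
Setting this equal to Mgh gives the vertical rise h = (1+k)v₀²/(2g) = 1.8×6.29²/(2×9.81) = 3.63 m.
The distance along the slope is d = h/sinθ = 3.63/sin33.8° ≈ 6.52 m.

d ≈ 6.52 m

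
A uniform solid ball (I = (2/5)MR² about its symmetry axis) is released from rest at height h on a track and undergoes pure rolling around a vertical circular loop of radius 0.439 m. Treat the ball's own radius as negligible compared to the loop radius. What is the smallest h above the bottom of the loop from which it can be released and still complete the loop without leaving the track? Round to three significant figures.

For this body I = (2/5)MR², i.e. k = I/(MR²) = 0.4.
At the top, contact is just lost when gravity alone supplies the centripetal force: Mg = Mv_top²/r, i.e. v_top² = gr.
With ω = v/R, the kinetic energy at speed v is ½(1+k)Mv² = (7/10)Mv².
Energy conservation from release (height h) to the top (height 2r): Mgh = Mg(2r) + (7/10)M·gr.
Thus h_min = 2r + (1+k)r/2 = r(2 + 1.4/2) = 0.439 × 2.7 ≈ 1.19 m.

h_min ≈ 1.19 m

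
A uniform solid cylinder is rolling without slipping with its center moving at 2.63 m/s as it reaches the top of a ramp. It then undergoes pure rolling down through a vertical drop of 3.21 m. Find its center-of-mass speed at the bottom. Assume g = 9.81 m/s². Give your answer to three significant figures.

v ≈ 6.99 m/s

Here I = (1/2)MR², so the shape factor k = I/(MR²) = 0.5.
The rolling condition ω = v/R makes the rotational term ½I(v/R)² = ½kMv², so KE_total = ½(1+k)Mv² = (3/4)Mv².
Conserving energy between top and bottom: (3/4)Mv² = (3/4)Mv₀² + Mgh, hence v² = v₀² + 2gh/(1+k).
v = √(2.63² + 2×9.81×3.21/1.5) = √48.9 ≈ 6.99 m/s.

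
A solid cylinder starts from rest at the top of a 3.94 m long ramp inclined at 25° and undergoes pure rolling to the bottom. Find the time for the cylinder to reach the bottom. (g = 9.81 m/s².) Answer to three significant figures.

t ≈ 1.69 s

With I = (1/2)MR², the ratio k = I/(MR²) is 0.5.
Translational: Mg sinθ − f = Ma. Rotational about the CM: fR = Iα = kMRa, so f = kMa.
Hence a = g sinθ/(1+k) = 9.81×sin25°/1.5 = 2.764 m/s².
With constant a from rest, t = √(2L/a) = √(2·3.94/2.764) ≈ 1.69 s.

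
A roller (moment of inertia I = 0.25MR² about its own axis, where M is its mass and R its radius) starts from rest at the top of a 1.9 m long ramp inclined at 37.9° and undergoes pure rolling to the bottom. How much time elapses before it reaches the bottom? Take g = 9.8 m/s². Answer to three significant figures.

t ≈ 0.888 s

With I = 0.25MR², the ratio k = I/(MR²) is 0.25.
Translational: Mg sinθ − f = Ma. Rotational about the CM: fR = Iα = kMRa, so f = kMa.
Hence a = g sinθ/(1+k) = 9.8×sin37.9°/1.25 = 4.816 m/s².
Starting from rest, L = ½at², so t = √(2L/a) = √(2×1.9/4.816) ≈ 0.888 s.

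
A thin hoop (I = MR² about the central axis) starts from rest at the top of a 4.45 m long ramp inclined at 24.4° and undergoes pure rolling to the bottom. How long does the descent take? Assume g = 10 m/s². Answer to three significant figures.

t ≈ 2.08 s

The moment of inertia is MR², giving k ≡ I/(MR²) = 1.
Translational: Mg sinθ − f = Ma. Rotational about the CM: fR = Iα = kMRa, so f = kMa.
Hence a = g sinθ/(1+k) = 10×sin24.4°/2 = 2.066 m/s².
Starting from rest, L = ½at², so t = √(2L/a) = √(2×4.45/2.066) ≈ 2.08 s.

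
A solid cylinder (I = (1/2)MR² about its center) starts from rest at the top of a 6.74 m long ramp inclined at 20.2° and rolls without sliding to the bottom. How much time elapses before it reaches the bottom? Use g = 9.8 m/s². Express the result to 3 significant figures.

With I = (1/2)MR², the ratio k = I/(MR²) is 0.5.
Newton's second law down the slope: Mg sinθ − f = Ma. The torque equation fR = Iα (with α = a/R) gives f = kMa.
Hence a = g sinθ/(1+k) = 9.8×sin20.2°/1.5 = 2.256 m/s².
Starting from rest, L = ½at², so t = √(2L/a) = √(2×6.74/2.256) ≈ 2.44 s.

t ≈ 2.44 s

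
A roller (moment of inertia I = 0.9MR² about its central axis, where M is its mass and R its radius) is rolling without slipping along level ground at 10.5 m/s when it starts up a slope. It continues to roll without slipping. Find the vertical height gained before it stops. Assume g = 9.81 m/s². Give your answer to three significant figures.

For this body I = 0.9MR², i.e. k = I/(MR²) = 0.9.
The rolling condition ω = v/R makes the rotational term ½I(v/R)² = ½kMv², so KE_total = ½(1+k)Mv² = (19/20)Mv².
All of this converts to potential energy at the highest point: (19/20)Mv₀² = Mgh.
Thus h = (1+k)v₀²/(2g) = 1.9 × 10.5² / (2 × 9.81) ≈ 10.7 m.

h ≈ 10.7 m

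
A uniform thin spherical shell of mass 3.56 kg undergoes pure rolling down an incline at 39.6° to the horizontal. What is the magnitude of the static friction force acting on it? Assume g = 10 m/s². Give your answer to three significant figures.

f ≈ 9.08 N

For this body I = (2/3)MR², i.e. k = I/(MR²) = 2/3.
Translational: Mg sinθ − f = Ma. Rotational about the CM: fR = Iα = kMRa, so f = kMa.
Combining, a = g sinθ/(1+k) and f = kMa = kMg sinθ/(1+k).
f = (2/3) × 3.56 × 10 × sin39.6° / 1.667 ≈ 9.08 N.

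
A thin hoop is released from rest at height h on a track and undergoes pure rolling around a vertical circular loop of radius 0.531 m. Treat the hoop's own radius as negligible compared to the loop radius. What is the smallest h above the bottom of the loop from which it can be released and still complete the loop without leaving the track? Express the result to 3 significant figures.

h_min ≈ 1.59 m

For this body I = MR², i.e. k = I/(MR²) = 1.
At the top of the loop, the minimum-contact condition is Mg = Mv_top²/r, so v_top² = gr.
With ω = v/R, the kinetic energy at speed v is ½(1+k)Mv² = Mv².
Energy conservation from release (height h) to the top (height 2r): Mgh = Mg(2r) + M·gr.
Thus h_min = 2r + (1+k)r/2 = r(2 + 2/2) = 0.531 × 3 ≈ 1.59 m.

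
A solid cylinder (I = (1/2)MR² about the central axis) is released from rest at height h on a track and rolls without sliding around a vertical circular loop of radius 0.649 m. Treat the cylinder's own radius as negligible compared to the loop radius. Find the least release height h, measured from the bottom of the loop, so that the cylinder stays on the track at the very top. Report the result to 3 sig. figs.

For this body I = (1/2)MR², i.e. k = I/(MR²) = 0.5.
At the top, contact is just lost when gravity alone supplies the centripetal force: Mg = Mv_top²/r, i.e. v_top² = gr.
With ω = v/R, the kinetic energy at speed v is ½(1+k)Mv² = (3/4)Mv².
Energy conservation from release (height h) to the top (height 2r): Mgh = Mg(2r) + (3/4)M·gr.
Thus h_min = 2r + (1+k)r/2 = r(2 + 1.5/2) = 0.649 × 2.75 ≈ 1.78 m.

h_min ≈ 1.78 m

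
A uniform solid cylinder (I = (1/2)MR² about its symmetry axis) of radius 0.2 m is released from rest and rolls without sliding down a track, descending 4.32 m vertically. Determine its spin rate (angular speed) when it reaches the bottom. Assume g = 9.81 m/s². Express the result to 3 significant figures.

ω ≈ 37.6 rad/s

For this body I = (1/2)MR², i.e. k = I/(MR²) = 0.5.
The rolling condition ω = v/R makes the rotational term ½I(v/R)² = ½kMv², so KE_total = ½(1+k)Mv² = (3/4)Mv².
Energy conservation Mgh = ½(1+k)Mv² gives v = √(2gh/(1+k)) = √(2 × 9.81 × 4.32 / 1.5) = 7.517 m/s.
Then ω = v/R = 7.517 / 0.2 ≈ 37.6 rad/s.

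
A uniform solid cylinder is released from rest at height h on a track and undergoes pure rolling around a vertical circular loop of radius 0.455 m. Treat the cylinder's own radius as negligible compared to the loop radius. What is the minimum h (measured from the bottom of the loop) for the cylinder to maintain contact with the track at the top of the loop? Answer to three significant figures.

For this body I = (1/2)MR², i.e. k = I/(MR²) = 0.5.
At the top, contact is just lost when gravity alone supplies the centripetal force: Mg = Mv_top²/r, i.e. v_top² = gr.
With ω = v/R, the kinetic energy at speed v is ½(1+k)Mv² = (3/4)Mv².
Energy conservation from release (height h) to the top (height 2r): Mgh = Mg(2r) + (3/4)M·gr.
Thus h_min = 2r + (1+k)r/2 = r(2 + 1.5/2) = 0.455 × 2.75 ≈ 1.25 m.

h_min ≈ 1.25 m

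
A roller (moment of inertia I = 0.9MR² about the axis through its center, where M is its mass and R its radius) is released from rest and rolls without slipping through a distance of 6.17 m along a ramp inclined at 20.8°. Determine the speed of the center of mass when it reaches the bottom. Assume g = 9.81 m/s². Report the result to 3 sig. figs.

v ≈ 4.76 m/s

Here I = 0.9MR², so the shape factor k = I/(MR²) = 0.9.
Pure rolling means v = ωR; then KE = ½Mv² + ½I(v/R)² = ½(1+k)Mv² = (19/20)Mv².
The vertical drop is h = L sinθ = 6.17 × sin20.8° = 2.191 m.
Energy conservation: Mgh = (19/20)Mv², so v = √(2gh/(1+k)) = √(2 × 9.81 × 2.191 / 1.9) ≈ 4.76 m/s.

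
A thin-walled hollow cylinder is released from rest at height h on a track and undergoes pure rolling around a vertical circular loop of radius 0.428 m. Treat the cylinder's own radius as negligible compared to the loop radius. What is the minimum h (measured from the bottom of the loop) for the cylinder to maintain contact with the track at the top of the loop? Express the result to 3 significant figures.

Here I = MR², so the shape factor k = I/(MR²) = 1.
At the top of the loop, the minimum-contact condition is Mg = Mv_top²/r, so v_top² = gr.
With ω = v/R, the kinetic energy at speed v is ½(1+k)Mv² = Mv².
Energy conservation from release (height h) to the top (height 2r): Mgh = Mg(2r) + M·gr.
Thus h_min = 2r + (1+k)r/2 = r(2 + 2/2) = 0.428 × 3 ≈ 1.28 m.

h_min ≈ 1.28 m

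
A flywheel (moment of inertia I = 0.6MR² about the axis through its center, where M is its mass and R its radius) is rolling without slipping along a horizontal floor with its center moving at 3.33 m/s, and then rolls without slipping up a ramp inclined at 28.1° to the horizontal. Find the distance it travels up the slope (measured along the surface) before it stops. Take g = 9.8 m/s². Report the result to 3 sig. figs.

The moment of inertia is 0.6MR², giving k ≡ I/(MR²) = 0.6.
Since it rolls without slipping, ω = v/R and KE = ½Mv² + ½Iω² = ½(1+k)Mv² = (4/5)Mv².
Setting this equal to Mgh gives the vertical rise h = (1+k)v₀²/(2g) = 1.6×3.33²/(2×9.8) = 0.9052 m.
Along the incline, d = h/sinθ = 0.9052/sin28.1° ≈ 1.92 m.

d ≈ 1.92 m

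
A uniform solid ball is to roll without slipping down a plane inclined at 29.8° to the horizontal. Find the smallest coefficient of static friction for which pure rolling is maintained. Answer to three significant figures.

μ_min ≈ 0.164

For this body I = (2/5)MR², i.e. k = I/(MR²) = 0.4.
Translational: Mg sinθ − f = Ma. Rotational about the CM: fR = Iα = kMRa, so f = kMa.
These give a = g sinθ/(1+k) and the required friction f = kMg sinθ/(1+k).
The normal force is N = Mg cosθ, so μ_min = f/N = k tanθ/(1+k).
μ_min = 0.4 × tan29.8° / 1.4 ≈ 0.164.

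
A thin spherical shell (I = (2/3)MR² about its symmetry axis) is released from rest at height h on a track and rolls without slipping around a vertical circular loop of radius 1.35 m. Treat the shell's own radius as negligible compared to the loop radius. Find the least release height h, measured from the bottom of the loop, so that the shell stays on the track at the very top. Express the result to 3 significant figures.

h_min ≈ 3.83 m

For this body I = (2/3)MR², i.e. k = I/(MR²) = 2/3.
At the top, contact is just lost when gravity alone supplies the centripetal force: Mg = Mv_top²/r, i.e. v_top² = gr.
With ω = v/R, the kinetic energy at speed v is ½(1+k)Mv² = (5/6)Mv².
Energy conservation from release (height h) to the top (height 2r): Mgh = Mg(2r) + (5/6)M·gr.
Thus h_min = 2r + (1+k)r/2 = r(2 + 1.667/2) = 1.35 × 2.833 ≈ 3.83 m.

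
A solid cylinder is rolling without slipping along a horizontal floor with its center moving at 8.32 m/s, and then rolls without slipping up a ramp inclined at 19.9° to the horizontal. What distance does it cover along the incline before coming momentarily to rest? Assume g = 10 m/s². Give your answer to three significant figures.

The moment of inertia is (1/2)MR², giving k ≡ I/(MR²) = 0.5.
Since it rolls without slipping, ω = v/R and KE = ½Mv² + ½Iω² = ½(1+k)Mv² = (3/4)Mv².
Setting this equal to Mgh gives the vertical rise h = (1+k)v₀²/(2g) = 1.5×8.32²/(2×10) = 5.192 m.
The distance along the slope is d = h/sinθ = 5.192/sin19.9° ≈ 15.3 m.

d ≈ 15.3 m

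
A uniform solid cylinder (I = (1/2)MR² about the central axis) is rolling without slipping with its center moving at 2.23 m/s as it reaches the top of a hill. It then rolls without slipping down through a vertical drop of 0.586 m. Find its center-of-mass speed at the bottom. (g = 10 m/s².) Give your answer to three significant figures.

v ≈ 3.58 m/s

Here I = (1/2)MR², so the shape factor k = I/(MR²) = 0.5.
Since it rolls without slipping, ω = v/R and KE = ½Mv² + ½Iω² = ½(1+k)Mv² = (3/4)Mv².
Conserving energy between top and bottom: (3/4)Mv² = (3/4)Mv₀² + Mgh, hence v² = v₀² + 2gh/(1+k).
v = √(2.23² + 2×10×0.586/1.5) = √12.79 ≈ 3.58 m/s.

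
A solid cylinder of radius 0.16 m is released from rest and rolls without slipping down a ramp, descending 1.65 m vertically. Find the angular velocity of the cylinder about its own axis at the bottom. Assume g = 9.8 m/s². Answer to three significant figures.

ω ≈ 29.0 rad/s

For this body I = (1/2)MR², i.e. k = I/(MR²) = 0.5.
The rolling condition ω = v/R makes the rotational term ½I(v/R)² = ½kMv², so KE_total = ½(1+k)Mv² = (3/4)Mv².
Energy conservation Mgh = ½(1+k)Mv² gives v = √(2gh/(1+k)) = √(2 × 9.8 × 1.65 / 1.5) = 4.643 m/s.
The angular speed follows from ω = v/R = 4.643/0.16 ≈ 29.0 rad/s.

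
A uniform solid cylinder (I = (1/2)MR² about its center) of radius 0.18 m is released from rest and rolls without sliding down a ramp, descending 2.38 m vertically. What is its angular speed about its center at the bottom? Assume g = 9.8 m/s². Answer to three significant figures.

ω ≈ 31.0 rad/s

The moment of inertia is (1/2)MR², giving k ≡ I/(MR²) = 0.5.
Pure rolling means v = ωR; then KE = ½Mv² + ½I(v/R)² = ½(1+k)Mv² = (3/4)Mv².
Energy conservation Mgh = ½(1+k)Mv² gives v = √(2gh/(1+k)) = √(2 × 9.8 × 2.38 / 1.5) = 5.577 m/s.
Then ω = v/R = 5.577 / 0.18 ≈ 31.0 rad/s.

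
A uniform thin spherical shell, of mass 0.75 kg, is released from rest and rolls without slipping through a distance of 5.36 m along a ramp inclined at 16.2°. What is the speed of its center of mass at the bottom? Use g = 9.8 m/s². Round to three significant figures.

v ≈ 4.19 m/s

Here I = (2/3)MR², so the shape factor k = I/(MR²) = 2/3.
Since it rolls without slipping, ω = v/R and KE = ½Mv² + ½Iω² = ½(1+k)Mv² = (5/6)Mv².
The vertical drop is h = L sinθ = 5.36 × sin16.2° = 1.495 m.
Energy conservation: Mgh = (5/6)Mv², so v = √(2gh/(1+k)) = √(2 × 9.8 × 1.495 / 1.667) ≈ 4.19 m/s.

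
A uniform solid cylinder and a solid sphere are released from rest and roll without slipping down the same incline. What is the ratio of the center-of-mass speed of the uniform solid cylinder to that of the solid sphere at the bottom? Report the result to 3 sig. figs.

Each satisfies Mgh = ½(1+k)Mv² with k = I/(MR²), so v ∝ 1/√(1+k).
For the uniform solid cylinder k = 0.5; for the solid sphere k = 0.4.
v₁/v₂ = √((1+k₂)/(1+k₁)) = √(1.4/1.5) ≈ 0.966.

v_ratio ≈ 0.966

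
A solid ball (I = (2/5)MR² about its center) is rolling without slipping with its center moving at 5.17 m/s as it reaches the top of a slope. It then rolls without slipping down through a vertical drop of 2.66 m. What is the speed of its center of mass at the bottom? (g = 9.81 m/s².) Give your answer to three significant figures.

With I = (2/5)MR², the ratio k = I/(MR²) is 0.4.
Pure rolling means v = ωR; then KE = ½Mv² + ½I(v/R)² = ½(1+k)Mv² = (7/10)Mv².
Conserving energy between top and bottom: (7/10)Mv² = (7/10)Mv₀² + Mgh, hence v² = v₀² + 2gh/(1+k).
v = √(5.17² + 2×9.81×2.66/1.4) = √64.01 ≈ 8.00 m/s.

v ≈ 8.00 m/s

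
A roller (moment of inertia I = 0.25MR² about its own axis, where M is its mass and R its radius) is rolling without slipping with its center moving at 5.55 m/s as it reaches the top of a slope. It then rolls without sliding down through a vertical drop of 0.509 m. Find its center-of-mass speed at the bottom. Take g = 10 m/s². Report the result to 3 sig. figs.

v ≈ 6.24 m/s

With I = 0.25MR², the ratio k = I/(MR²) is 0.25.
The rolling condition ω = v/R makes the rotational term ½I(v/R)² = ½kMv², so KE_total = ½(1+k)Mv² = (5/8)Mv².
Conserving energy between top and bottom: (5/8)Mv² = (5/8)Mv₀² + Mgh, hence v² = v₀² + 2gh/(1+k).
v = √(5.55² + 2×10×0.509/1.25) = √38.95 ≈ 6.24 m/s.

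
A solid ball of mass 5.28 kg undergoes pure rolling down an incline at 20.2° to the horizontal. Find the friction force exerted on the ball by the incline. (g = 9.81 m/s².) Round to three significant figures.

For this body I = (2/5)MR², i.e. k = I/(MR²) = 0.4.
Translational: Mg sinθ − f = Ma. Rotational about the CM: fR = Iα = kMRa, so f = kMa.
Combining, a = g sinθ/(1+k) and f = kMa = kMg sinθ/(1+k).
f = 0.4 × 5.28 × 9.81 × sin20.2° / 1.4 ≈ 5.11 N.

f ≈ 5.11 N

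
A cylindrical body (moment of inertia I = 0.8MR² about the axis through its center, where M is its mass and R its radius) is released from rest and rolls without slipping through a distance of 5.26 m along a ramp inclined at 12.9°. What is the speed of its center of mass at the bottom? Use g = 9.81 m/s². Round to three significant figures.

The moment of inertia is 0.8MR², giving k ≡ I/(MR²) = 0.8.
Since it rolls without slipping, ω = v/R and KE = ½Mv² + ½Iω² = ½(1+k)Mv² = (9/10)Mv².
The vertical drop is h = L sinθ = 5.26 × sin12.9° = 1.174 m.
Energy conservation: Mgh = (9/10)Mv², so v = √(2gh/(1+k)) = √(2 × 9.81 × 1.174 / 1.8) ≈ 3.58 m/s.

v ≈ 3.58 m/s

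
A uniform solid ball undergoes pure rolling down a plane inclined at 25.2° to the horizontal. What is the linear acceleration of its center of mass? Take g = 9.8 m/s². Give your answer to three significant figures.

For this body I = (2/5)MR², i.e. k = I/(MR²) = 0.4.
Newton's second law down the slope: Mg sinθ − f = Ma. The torque equation fR = Iα (with α = a/R) gives f = kMa.
Eliminating f: Mg sinθ = (1+k)Ma, so a = g sinθ/(1+k) = 9.8 × sin25.2° / 1.4 ≈ 2.98 m/s².

a ≈ 2.98 m/s²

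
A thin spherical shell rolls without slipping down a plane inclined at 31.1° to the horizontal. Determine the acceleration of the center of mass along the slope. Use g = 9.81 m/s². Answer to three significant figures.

a ≈ 3.04 m/s²

The moment of inertia is (2/3)MR², giving k ≡ I/(MR²) = 2/3.
Along the incline Mg sinθ − f = Ma, and torque about the center fR = Iα = kMR²(a/R) gives f = kMa.
Eliminating f: Mg sinθ = (1+k)Ma, so a = g sinθ/(1+k) = 9.81 × sin31.1° / 1.667 ≈ 3.04 m/s².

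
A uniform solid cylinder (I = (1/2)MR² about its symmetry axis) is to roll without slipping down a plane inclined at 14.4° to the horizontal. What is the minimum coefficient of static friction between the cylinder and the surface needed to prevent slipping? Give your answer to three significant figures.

μ_min ≈ 0.0856

Here I = (1/2)MR², so the shape factor k = I/(MR²) = 0.5.
Along the incline Mg sinθ − f = Ma, and torque about the center fR = Iα = kMR²(a/R) gives f = kMa.
These give a = g sinθ/(1+k) and the required friction f = kMg sinθ/(1+k).
The normal force is N = Mg cosθ, so μ_min = f/N = k tanθ/(1+k).
μ_min = 0.5 × tan14.4° / 1.5 ≈ 0.0856.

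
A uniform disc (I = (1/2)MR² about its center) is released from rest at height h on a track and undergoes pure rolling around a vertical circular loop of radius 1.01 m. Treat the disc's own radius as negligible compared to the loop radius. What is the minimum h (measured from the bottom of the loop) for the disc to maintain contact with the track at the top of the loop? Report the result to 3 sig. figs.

The moment of inertia is (1/2)MR², giving k ≡ I/(MR²) = 0.5.
At the top of the loop, the minimum-contact condition is Mg = Mv_top²/r, so v_top² = gr.
With ω = v/R, the kinetic energy at speed v is ½(1+k)Mv² = (3/4)Mv².
Energy conservation from release (height h) to the top (height 2r): Mgh = Mg(2r) + (3/4)M·gr.
Thus h_min = 2r + (1+k)r/2 = r(2 + 1.5/2) = 1.01 × 2.75 ≈ 2.78 m.

h_min ≈ 2.78 m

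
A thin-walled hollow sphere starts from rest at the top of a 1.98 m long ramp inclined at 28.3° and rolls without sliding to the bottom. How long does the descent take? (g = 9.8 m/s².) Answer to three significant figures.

t ≈ 1.19 s

The moment of inertia is (2/3)MR², giving k ≡ I/(MR²) = 2/3.
Translational: Mg sinθ − f = Ma. Rotational about the CM: fR = Iα = kMRa, so f = kMa.
Hence a = g sinθ/(1+k) = 9.8×sin28.3°/1.667 = 2.788 m/s².
Starting from rest, L = ½at², so t = √(2L/a) = √(2×1.98/2.788) ≈ 1.19 s.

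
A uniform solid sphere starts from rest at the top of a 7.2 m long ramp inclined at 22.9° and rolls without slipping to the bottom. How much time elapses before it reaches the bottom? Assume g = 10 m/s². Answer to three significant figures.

For this body I = (2/5)MR², i.e. k = I/(MR²) = 0.4.
Translational: Mg sinθ − f = Ma. Rotational about the CM: fR = Iα = kMRa, so f = kMa.
Hence a = g sinθ/(1+k) = 10×sin22.9°/1.4 = 2.779 m/s².
With constant a from rest, t = √(2L/a) = √(2·7.2/2.779) ≈ 2.28 s.

t ≈ 2.28 s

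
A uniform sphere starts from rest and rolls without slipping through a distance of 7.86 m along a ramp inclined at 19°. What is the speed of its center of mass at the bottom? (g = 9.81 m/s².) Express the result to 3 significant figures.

v ≈ 5.99 m/s

For this body I = (2/5)MR², i.e. k = I/(MR²) = 0.4.
The rolling condition ω = v/R makes the rotational term ½I(v/R)² = ½kMv², so KE_total = ½(1+k)Mv² = (7/10)Mv².
The vertical drop is h = L sinθ = 7.86 × sin19° = 2.559 m.
Setting Mgh = (7/10)Mv² gives v = √(2gh/(1+k)) = √(2·9.81·2.559/1.4) ≈ 5.99 m/s.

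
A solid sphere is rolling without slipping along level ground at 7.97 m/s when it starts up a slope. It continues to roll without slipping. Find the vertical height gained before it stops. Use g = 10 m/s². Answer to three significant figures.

With I = (2/5)MR², the ratio k = I/(MR²) is 0.4.
Rolling without slipping gives ω = v/R, so the total kinetic energy is ½Mv² + ½Iω² = ½(1+k)Mv² = (7/10)Mv².
At the top the kinetic energy is zero, so (7/10)Mv₀² = Mgh.
Thus h = (1+k)v₀²/(2g) = 1.4 × 7.97² / (2 × 10) ≈ 4.45 m.

h ≈ 4.45 m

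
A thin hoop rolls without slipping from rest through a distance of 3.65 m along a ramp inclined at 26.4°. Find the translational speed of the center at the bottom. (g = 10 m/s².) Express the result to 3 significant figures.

v ≈ 4.03 m/s

With I = MR², the ratio k = I/(MR²) is 1.
Since it rolls without slipping, ω = v/R and KE = ½Mv² + ½Iω² = ½(1+k)Mv² = Mv².
The vertical drop is h = L sinθ = 3.65 × sin26.4° = 1.623 m.
Energy conservation: Mgh = Mv², so v = √(2gh/(1+k)) = √(2 × 10 × 1.623 / 2) ≈ 4.03 m/s.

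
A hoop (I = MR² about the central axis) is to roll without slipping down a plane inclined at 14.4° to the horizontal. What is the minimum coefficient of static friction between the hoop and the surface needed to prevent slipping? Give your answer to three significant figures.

For this body I = MR², i.e. k = I/(MR²) = 1.
Newton's second law down the slope: Mg sinθ − f = Ma. The torque equation fR = Iα (with α = a/R) gives f = kMa.
These give a = g sinθ/(1+k) and the required friction f = kMg sinθ/(1+k).
With N = Mg cosθ, the no-slip condition f ≤ μN gives μ_min = f/N = k tanθ/(1+k).
μ_min = 1 × tan14.4° / 2 ≈ 0.128.

μ_min ≈ 0.128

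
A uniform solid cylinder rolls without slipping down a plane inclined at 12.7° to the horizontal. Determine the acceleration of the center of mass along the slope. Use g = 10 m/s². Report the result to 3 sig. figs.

a ≈ 1.47 m/s²

With I = (1/2)MR², the ratio k = I/(MR²) is 0.5.
Along the incline Mg sinθ − f = Ma, and torque about the center fR = Iα = kMR²(a/R) gives f = kMa.
Eliminating f: Mg sinθ = (1+k)Ma, so a = g sinθ/(1+k) = 10 × sin12.7° / 1.5 ≈ 1.47 m/s².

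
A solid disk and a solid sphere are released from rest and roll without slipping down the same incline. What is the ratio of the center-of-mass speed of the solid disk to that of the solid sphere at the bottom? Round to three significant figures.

v_ratio ≈ 0.966

Each satisfies Mgh = ½(1+k)Mv² with k = I/(MR²), so v ∝ 1/√(1+k).
For the solid disk k = 0.5; for the solid sphere k = 0.4.
v₁/v₂ = √((1+k₂)/(1+k₁)) = √(1.4/1.5) ≈ 0.966.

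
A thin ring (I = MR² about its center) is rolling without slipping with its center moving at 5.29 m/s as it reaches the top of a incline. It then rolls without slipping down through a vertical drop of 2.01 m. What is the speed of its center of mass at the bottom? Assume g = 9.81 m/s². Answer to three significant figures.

With I = MR², the ratio k = I/(MR²) is 1.
Rolling without slipping gives ω = v/R, so the total kinetic energy is ½Mv² + ½Iω² = ½(1+k)Mv² = Mv².
Conserving energy between top and bottom: Mv² = Mv₀² + Mgh, hence v² = v₀² + 2gh/(1+k).
v = √(5.29² + 2×9.81×2.01/2) = √47.7 ≈ 6.91 m/s.

v ≈ 6.91 m/s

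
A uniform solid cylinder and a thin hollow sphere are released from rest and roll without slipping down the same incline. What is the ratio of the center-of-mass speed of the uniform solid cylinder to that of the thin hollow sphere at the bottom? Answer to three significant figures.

Each satisfies Mgh = ½(1+k)Mv² with k = I/(MR²), so v ∝ 1/√(1+k).
For the uniform solid cylinder k = 0.5; for the thin hollow sphere k = 2/3.
v₁/v₂ = √((1+k₂)/(1+k₁)) = √(1.667/1.5) ≈ 1.05.

v_ratio ≈ 1.05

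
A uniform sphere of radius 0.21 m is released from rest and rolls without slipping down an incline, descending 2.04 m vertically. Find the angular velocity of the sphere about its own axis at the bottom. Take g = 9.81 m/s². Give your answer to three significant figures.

With I = (2/5)MR², the ratio k = I/(MR²) is 0.4.
Pure rolling means v = ωR; then KE = ½Mv² + ½I(v/R)² = ½(1+k)Mv² = (7/10)Mv².
Energy conservation Mgh = ½(1+k)Mv² gives v = √(2gh/(1+k)) = √(2 × 9.81 × 2.04 / 1.4) = 5.347 m/s.
The angular speed follows from ω = v/R = 5.347/0.21 ≈ 25.5 rad/s.

ω ≈ 25.5 rad/s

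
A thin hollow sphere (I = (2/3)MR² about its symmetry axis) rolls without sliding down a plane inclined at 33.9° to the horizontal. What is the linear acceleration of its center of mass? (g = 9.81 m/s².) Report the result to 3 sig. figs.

a ≈ 3.28 m/s²

With I = (2/3)MR², the ratio k = I/(MR²) is 2/3.
Newton's second law down the slope: Mg sinθ − f = Ma. The torque equation fR = Iα (with α = a/R) gives f = kMa.
Eliminating f: Mg sinθ = (1+k)Ma, so a = g sinθ/(1+k) = 9.81 × sin33.9° / 1.667 ≈ 3.28 m/s².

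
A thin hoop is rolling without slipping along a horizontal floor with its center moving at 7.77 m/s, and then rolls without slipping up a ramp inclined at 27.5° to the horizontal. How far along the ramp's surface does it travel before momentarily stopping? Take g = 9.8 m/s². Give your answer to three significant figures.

With I = MR², the ratio k = I/(MR²) is 1.
Rolling without slipping gives ω = v/R, so the total kinetic energy is ½Mv² + ½Iω² = ½(1+k)Mv² = Mv².
Setting this equal to Mgh gives the vertical rise h = (1+k)v₀²/(2g) = 2×7.77²/(2×9.8) = 6.16 m.
Along the incline, d = h/sinθ = 6.16/sin27.5° ≈ 13.3 m.

d ≈ 13.3 m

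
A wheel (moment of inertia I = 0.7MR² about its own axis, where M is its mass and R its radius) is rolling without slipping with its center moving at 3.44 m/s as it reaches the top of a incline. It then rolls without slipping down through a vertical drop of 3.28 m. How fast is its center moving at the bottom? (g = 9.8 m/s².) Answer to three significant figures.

v ≈ 7.05 m/s

Here I = 0.7MR², so the shape factor k = I/(MR²) = 0.7.
The rolling condition ω = v/R makes the rotational term ½I(v/R)² = ½kMv², so KE_total = ½(1+k)Mv² = (17/20)Mv².
Conserving energy between top and bottom: (17/20)Mv² = (17/20)Mv₀² + Mgh, hence v² = v₀² + 2gh/(1+k).
v = √(3.44² + 2×9.8×3.28/1.7) = √49.65 ≈ 7.05 m/s.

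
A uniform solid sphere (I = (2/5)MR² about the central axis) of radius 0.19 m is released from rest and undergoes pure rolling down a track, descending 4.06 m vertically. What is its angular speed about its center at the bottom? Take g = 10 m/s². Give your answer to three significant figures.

The moment of inertia is (2/5)MR², giving k ≡ I/(MR²) = 0.4.
Rolling without slipping gives ω = v/R, so the total kinetic energy is ½Mv² + ½Iω² = ½(1+k)Mv² = (7/10)Mv².
Energy conservation Mgh = ½(1+k)Mv² gives v = √(2gh/(1+k)) = √(2 × 10 × 4.06 / 1.4) = 7.616 m/s.
Then ω = v/R = 7.616 / 0.19 ≈ 40.1 rad/s.

ω ≈ 40.1 rad/s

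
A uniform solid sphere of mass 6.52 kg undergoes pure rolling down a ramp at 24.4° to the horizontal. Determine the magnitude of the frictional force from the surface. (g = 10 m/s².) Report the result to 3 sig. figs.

Here I = (2/5)MR², so the shape factor k = I/(MR²) = 0.4.
Newton's second law down the slope: Mg sinθ − f = Ma. The torque equation fR = Iα (with α = a/R) gives f = kMa.
Combining, a = g sinθ/(1+k) and f = kMa = kMg sinθ/(1+k).
f = 0.4 × 6.52 × 10 × sin24.4° / 1.4 ≈ 7.70 N.

f ≈ 7.70 N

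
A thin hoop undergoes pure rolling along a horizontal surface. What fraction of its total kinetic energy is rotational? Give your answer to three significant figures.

fraction ≈ 0.500

Here I = MR², so the shape factor k = I/(MR²) = 1.
With ω = v/R, KE_trans = ½Mv² and KE_rot = ½Iω² = ½kMv², so KE_total = ½(1+k)Mv².
The rotational fraction is therefore k/(1+k) = 1/2 ≈ 0.500.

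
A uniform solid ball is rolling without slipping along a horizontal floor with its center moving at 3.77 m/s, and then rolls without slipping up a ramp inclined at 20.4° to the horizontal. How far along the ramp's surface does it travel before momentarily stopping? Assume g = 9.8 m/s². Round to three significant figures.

Here I = (2/5)MR², so the shape factor k = I/(MR²) = 0.4.
Rolling without slipping gives ω = v/R, so the total kinetic energy is ½Mv² + ½Iω² = ½(1+k)Mv² = (7/10)Mv².
Setting this equal to Mgh gives the vertical rise h = (1+k)v₀²/(2g) = 1.4×3.77²/(2×9.8) = 1.015 m.
The distance along the slope is d = h/sinθ = 1.015/sin20.4° ≈ 2.91 m.

d ≈ 2.91 m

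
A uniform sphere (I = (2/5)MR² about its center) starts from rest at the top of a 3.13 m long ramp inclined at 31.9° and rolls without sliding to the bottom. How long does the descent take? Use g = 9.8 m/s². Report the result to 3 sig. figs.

t ≈ 1.30 s

For this body I = (2/5)MR², i.e. k = I/(MR²) = 0.4.
Newton's second law down the slope: Mg sinθ − f = Ma. The torque equation fR = Iα (with α = a/R) gives f = kMa.
Hence a = g sinθ/(1+k) = 9.8×sin31.9°/1.4 = 3.699 m/s².
With constant a from rest, t = √(2L/a) = √(2·3.13/3.699) ≈ 1.30 s.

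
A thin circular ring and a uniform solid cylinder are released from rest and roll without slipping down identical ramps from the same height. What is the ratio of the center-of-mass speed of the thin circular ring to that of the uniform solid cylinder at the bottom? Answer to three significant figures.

v_ratio ≈ 0.866

Each satisfies Mgh = ½(1+k)Mv² with k = I/(MR²), so v ∝ 1/√(1+k).
For the thin circular ring k = 1; for the uniform solid cylinder k = 0.5.
v₁/v₂ = √((1+k₂)/(1+k₁)) = √(1.5/2) ≈ 0.866.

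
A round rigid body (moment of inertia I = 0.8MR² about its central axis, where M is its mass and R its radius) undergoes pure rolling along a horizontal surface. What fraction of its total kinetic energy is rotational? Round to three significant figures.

fraction ≈ 0.444

With I = 0.8MR², the ratio k = I/(MR²) is 0.8.
Since ω = v/R, the translational part is ½Mv² and the rotational part is ½I(v/R)² = ½kMv²; the total is ½(1+k)Mv².
The rotational fraction is therefore k/(1+k) = 0.8/1.8 ≈ 0.444.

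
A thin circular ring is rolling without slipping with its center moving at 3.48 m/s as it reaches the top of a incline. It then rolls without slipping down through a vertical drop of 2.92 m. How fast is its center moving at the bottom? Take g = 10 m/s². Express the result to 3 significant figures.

v ≈ 6.43 m/s

With I = MR², the ratio k = I/(MR²) is 1.
Pure rolling means v = ωR; then KE = ½Mv² + ½I(v/R)² = ½(1+k)Mv² = Mv².
Conserving energy between top and bottom: Mv² = Mv₀² + Mgh, hence v² = v₀² + 2gh/(1+k).
v = √(3.48² + 2×10×2.92/2) = √41.31 ≈ 6.43 m/s.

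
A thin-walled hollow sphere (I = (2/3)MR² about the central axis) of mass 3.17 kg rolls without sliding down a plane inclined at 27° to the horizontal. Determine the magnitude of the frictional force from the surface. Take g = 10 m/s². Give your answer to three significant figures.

f ≈ 5.76 N

The moment of inertia is (2/3)MR², giving k ≡ I/(MR²) = 2/3.
Translational: Mg sinθ − f = Ma. Rotational about the CM: fR = Iα = kMRa, so f = kMa.
Combining, a = g sinθ/(1+k) and f = kMa = kMg sinθ/(1+k).
f = (2/3) × 3.17 × 10 × sin27° / 1.667 ≈ 5.76 N.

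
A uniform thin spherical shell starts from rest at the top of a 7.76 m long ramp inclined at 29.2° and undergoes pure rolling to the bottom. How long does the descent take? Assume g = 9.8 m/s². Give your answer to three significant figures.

With I = (2/3)MR², the ratio k = I/(MR²) is 2/3.
Along the incline Mg sinθ − f = Ma, and torque about the center fR = Iα = kMR²(a/R) gives f = kMa.
Hence a = g sinθ/(1+k) = 9.8×sin29.2°/1.667 = 2.869 m/s².
Starting from rest, L = ½at², so t = √(2L/a) = √(2×7.76/2.869) ≈ 2.33 s.

t ≈ 2.33 s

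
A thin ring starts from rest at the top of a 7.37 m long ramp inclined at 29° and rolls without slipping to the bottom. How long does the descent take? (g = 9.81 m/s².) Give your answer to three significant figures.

Here I = MR², so the shape factor k = I/(MR²) = 1.
Translational: Mg sinθ − f = Ma. Rotational about the CM: fR = Iα = kMRa, so f = kMa.
Hence a = g sinθ/(1+k) = 9.81×sin29°/2 = 2.378 m/s².
Starting from rest, L = ½at², so t = √(2L/a) = √(2×7.37/2.378) ≈ 2.49 s.

t ≈ 2.49 s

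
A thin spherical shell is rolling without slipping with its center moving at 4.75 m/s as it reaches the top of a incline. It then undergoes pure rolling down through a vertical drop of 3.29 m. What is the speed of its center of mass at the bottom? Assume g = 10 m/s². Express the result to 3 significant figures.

v ≈ 7.88 m/s

For this body I = (2/3)MR², i.e. k = I/(MR²) = 2/3.
The rolling condition ω = v/R makes the rotational term ½I(v/R)² = ½kMv², so KE_total = ½(1+k)Mv² = (5/6)Mv².
Energy conservation: (5/6)Mv₀² + Mgh = (5/6)Mv², so v² = v₀² + 2gh/(1+k).
v = √(4.75² + 2×10×3.29/1.667) = √62.04 ≈ 7.88 m/s.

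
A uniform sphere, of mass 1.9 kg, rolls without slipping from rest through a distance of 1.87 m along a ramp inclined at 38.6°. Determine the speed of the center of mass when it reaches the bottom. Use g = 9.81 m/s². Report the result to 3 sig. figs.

v ≈ 4.04 m/s

The moment of inertia is (2/5)MR², giving k ≡ I/(MR²) = 0.4.
Rolling without slipping gives ω = v/R, so the total kinetic energy is ½Mv² + ½Iω² = ½(1+k)Mv² = (7/10)Mv².
The vertical drop is h = L sinθ = 1.87 × sin38.6° = 1.167 m.
Setting Mgh = (7/10)Mv² gives v = √(2gh/(1+k)) = √(2·9.81·1.167/1.4) ≈ 4.04 m/s.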